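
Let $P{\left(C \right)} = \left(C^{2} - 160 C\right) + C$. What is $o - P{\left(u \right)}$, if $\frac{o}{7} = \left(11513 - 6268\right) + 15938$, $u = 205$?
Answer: $138851$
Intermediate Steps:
$P{\left(C \right)} = C^{2} - 159 C$
$o = 148281$ ($o = 7 \left(\left(11513 - 6268\right) + 15938\right) = 7 \left(5245 + 15938\right) = 7 \cdot 21183 = 148281$)
$o - P{\left(u \right)} = 148281 - 205 \left(-159 + 205\right) = 148281 - 205 \cdot 46 = 148281 - 9430 = 138851$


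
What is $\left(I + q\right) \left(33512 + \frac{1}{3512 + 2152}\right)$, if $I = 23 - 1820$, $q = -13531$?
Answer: $- \frac{90919933151}{177} \approx -5.1367 \cdot 10^{8}$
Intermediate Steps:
$I = -1797$ ($I = 23 - 1820 = -1797$)
$\left(I + q\right) \left(33512 + \frac{1}{3512 + 2152}\right) = \left(-1797 - 13531\right) \left(33512 + \frac{1}{3512 + 2152}\right) = - 15328 \left(33512 + \frac{1}{5664}\right) = \left(-15328\right) \frac{189811969}{5664} = - \frac{90919933151}{177}$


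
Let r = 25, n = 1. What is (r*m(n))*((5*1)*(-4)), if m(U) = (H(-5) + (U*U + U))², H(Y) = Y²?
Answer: -364500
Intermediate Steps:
m(U) = (25 + U + U²)² (m(U) = ((-5)² + (U*U + U))² = (25 + (U² + U))² = (25 + (U + U²))² = (25 + U + U²)²)
(r*m(n))*((5*1)*(-4)) = (25*(25 + 1 + 1²)²)*((5*1)*(-4)) = (25*(25 + 1 + 1)²)*(5*(-4)) = (25*27²)*(-20) = (25*729)*(-20) = 18225*(-20) = -364500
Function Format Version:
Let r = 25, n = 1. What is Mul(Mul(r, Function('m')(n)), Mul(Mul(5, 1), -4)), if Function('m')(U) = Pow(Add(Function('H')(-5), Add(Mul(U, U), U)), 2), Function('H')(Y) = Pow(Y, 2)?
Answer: -364500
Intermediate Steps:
Function('m')(U) = Pow(Add(25, U, Pow(U, 2)), 2) (Function('m')(U) = Pow(Add(Pow(-5, 2), Add(Mul(U, U), U)), 2) = Pow(Add(25, Add(Pow(U, 2), U)), 2) = Pow(Add(25, Add(U, Pow(U, 2))), 2) = Pow(Add(25, U, Pow(U, 2)), 2))
Mul(Mul(r, Function('m')(n)), Mul(Mul(5, 1), -4)) = Mul(Mul(25, Pow(Add(25, 1, Pow(1, 2)), 2)), Mul(Mul(5, 1), -4)) = Mul(Mul(25, Pow(Add(25, 1, 1), 2)), Mul(5, -4)) = Mul(Mul(25, Pow(27, 2)), -20) = Mul(Mul(25, 729), -20) = Mul(18225, -20) = -364500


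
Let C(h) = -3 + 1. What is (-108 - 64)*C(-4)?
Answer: 344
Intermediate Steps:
C(h) = -2
(-108 - 64)*C(-4) = (-108 - 64)*(-2) = -172*(-2) = 344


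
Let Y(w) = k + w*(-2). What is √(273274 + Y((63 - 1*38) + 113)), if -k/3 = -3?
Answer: √273007 ≈ 522.50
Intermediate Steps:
k = 9 (k = -3*(-3) = 9)
Y(w) = 9 - 2*w (Y(w) = 9 + w*(-2) = 9 - 2*w)
√(273274 + Y((63 - 1*38) + 113)) = √(273274 + (9 - 2*((63 - 1*38) + 113))) = √(273274 + (9 - 2*((63 - 38) + 113))) = √(273274 + (9 - 2*(25 + 113))) = √(273274 + (9 - 2*138)) = √(273274 + (9 - 276)) = √(273274 - 267) = √273007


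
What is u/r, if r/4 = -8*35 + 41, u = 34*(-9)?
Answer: 153/478 ≈ 0.32008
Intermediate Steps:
u = -306
r = -956 (r = 4*(-8*35 + 41) = 4*(-280 + 41) = 4*(-239) = -956)
u/r = -306/(-956) = -306*(-1/956) = 153/478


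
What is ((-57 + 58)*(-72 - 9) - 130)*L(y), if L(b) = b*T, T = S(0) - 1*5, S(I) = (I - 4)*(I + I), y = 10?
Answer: 10550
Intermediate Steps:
S(I) = 2*I*(-4 + I) (S(I) = (-4 + I)*(2*I) = 2*I*(-4 + I))
T = -5 (T = 2*0*(-4 + 0) - 1*5 = 2*0*(-4) - 5 = 0 - 5 = -5)
L(b) = -5*b (L(b) = b*(-5) = -5*b)
((-57 + 58)*(-72 - 9) - 130)*L(y) = ((-57 + 58)*(-72 - 9) - 130)*(-5*10) = (1*(-81) - 130)*(-50) = (-81 - 130)*(-50) = -211*(-50) = 10550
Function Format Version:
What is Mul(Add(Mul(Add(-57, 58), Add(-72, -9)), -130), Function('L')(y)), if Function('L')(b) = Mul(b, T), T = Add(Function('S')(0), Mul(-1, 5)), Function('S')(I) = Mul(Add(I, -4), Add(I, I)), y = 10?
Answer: 10550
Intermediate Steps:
Function('S')(I) = Mul(2, I, Add(-4, I)) (Function('S')(I) = Mul(Add(-4, I), Mul(2, I)) = Mul(2, I, Add(-4, I)))
T = -5 (T = Add(Mul(2, 0, Add(-4, 0)), Mul(-1, 5)) = Add(Mul(2, 0, -4), -5) = Add(0, -5) = -5)
Function('L')(b) = Mul(-5, b) (Function('L')(b) = Mul(b, -5) = Mul(-5, b))
Mul(Add(Mul(Add(-57, 58), Add(-72, -9)), -130), Function('L')(y)) = Mul(Add(Mul(Add(-57, 58), Add(-72, -9)), -130), Mul(-5, 10)) = Mul(Add(Mul(1, -81), -130), -50) = Mul(Add(-81, -130), -50) = Mul(-211, -50) = 10550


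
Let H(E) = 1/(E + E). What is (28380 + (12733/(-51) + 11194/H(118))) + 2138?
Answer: 8016157/3 ≈ 2.6721e+6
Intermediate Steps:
H(E) = 1/(2*E)
(28380 + (12733/(-51) + 11194/H(118))) + 2138 = (28380 + (12733/(-51) + 11194/(((½)/118)))) + 2138 = (28380 + (12733*(-1/51) + 11194/(((½)*(1/118))))) + 2138 = (28380 + (-749/3 + 11194/(1/236))) + 2138 = (28380 + (-749/3 + 11194*236)) + 2138 = (28380 + (-749/3 + 2641784)) + 2138 = (28380 + 7924603/3) + 2138 = 8009743/3 + 2138 = 8016157/3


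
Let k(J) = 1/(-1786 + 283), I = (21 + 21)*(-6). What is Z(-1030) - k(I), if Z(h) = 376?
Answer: 565129/1503 ≈ 376.00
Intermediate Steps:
I = -252 (I = 42*(-6) = -252)
k(J) = -1/1503 (k(J) = 1/(-1503) = -1/1503)
Z(-1030) - k(I) = 376 - 1*(-1/1503) = 376 + 1/1503 = 565129/1503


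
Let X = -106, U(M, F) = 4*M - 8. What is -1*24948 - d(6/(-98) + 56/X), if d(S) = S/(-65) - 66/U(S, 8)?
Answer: -11331421276451/454085450 ≈ -24954.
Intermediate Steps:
U(M, F) = -8 + 4*M
d(S) = -66/(-8 + 4*S) - S/65 (d(S) = S/(-65) - 66/(-8 + 4*S) = S*(-1/65) - 66/(-8 + 4*S) = -S/65 - 66/(-8 + 4*S) = -66/(-8 + 4*S) - S/65)
-1*24948 - d(6/(-98) + 56/X) = -1*24948 - (-2145 - 2*(6/(-98) + 56/(-106))*(-2 + (6/(-98) + 56/(-106))))/(130*(-2 + (6/(-98) + 56/(-106)))) = -24948 - (-2145 - 2*(6*(-1/98) + 56*(-1/106))*(-2 + (6*(-1/98) + 56*(-1/106))))/(130*(-2 + (6*(-1/98) + 56*(-1/106)))) = -24948 - (-2145 - 2*(-3/49 - 28/53)*(-2 + (-3/49 - 28/53)))/(130*(-2 + (-3/49 - 28/53))) = -24948 - (-2145 - 2*(-1531/2597)*(-2 - 1531/2597))/(130*(-2 - 1531/2597)) = -24948 - (-2145 - 2*(-1531/2597)*(-6725/2597))/(130*(-6725/2597)) = -24948 - (-2597)*(-2145 - 20591950/6744409)/(130*6725) = -24948 - (-2597)*(-14487349255)/(130*6725*6744409) = -24948 - 1*2897469851/454085450 = -24948 - 2897469851/454085450 = -11331421276451/454085450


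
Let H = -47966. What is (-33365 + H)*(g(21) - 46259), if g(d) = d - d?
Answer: 3762290729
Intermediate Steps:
g(d) = 0
(-33365 + H)*(g(21) - 46259) = (-33365 - 47966)*(0 - 46259) = -81331*(-46259) = 3762290729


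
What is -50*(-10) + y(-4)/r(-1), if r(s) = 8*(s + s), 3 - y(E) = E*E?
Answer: 8013/16 ≈ 500.81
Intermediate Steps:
y(E) = 3 - E**2 (y(E) = 3 - E*E = 3 - E**2)
r(s) = 16*s (r(s) = 8*(2*s) = 16*s)
-50*(-10) + y(-4)/r(-1) = -50*(-10) + (3 - 1*(-4)**2)/((16*(-1))) = 500 + (3 - 1*16)/(-16) = 500 + (3 - 16)*(-1/16) = 500 - 13*(-1/16) = 500 + 13/16 = 8013/16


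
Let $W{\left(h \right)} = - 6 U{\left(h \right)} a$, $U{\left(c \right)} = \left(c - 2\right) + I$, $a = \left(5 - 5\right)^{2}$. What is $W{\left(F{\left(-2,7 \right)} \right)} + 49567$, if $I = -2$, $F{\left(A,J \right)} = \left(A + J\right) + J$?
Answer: $49567$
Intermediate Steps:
$F{\left(A,J \right)} = A + 2 J$
$a = 0$ ($a = 0^{2} = 0$)
$U{\left(c \right)} = -4 + c$ ($U{\left(c \right)} = \left(c - 2\right) - 2 = \left(-2 + c\right) - 2 = -4 + c$)
$W{\left(h \right)} = 0$ ($W{\left(h \right)} = - 6 \left(-4 + h\right) 0 = \left(24 - 6 h\right) 0 = 0$)
$W{\left(F{\left(-2,7 \right)} \right)} + 49567 = 0 + 49567 = 49567$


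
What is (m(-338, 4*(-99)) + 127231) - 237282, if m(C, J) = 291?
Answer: -109760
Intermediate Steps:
(m(-338, 4*(-99)) + 127231) - 237282 = (291 + 127231) - 237282 = 127522 - 237282 = -109760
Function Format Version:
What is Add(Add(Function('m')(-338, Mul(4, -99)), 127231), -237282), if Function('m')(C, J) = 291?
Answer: -109760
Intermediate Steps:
Add(Add(Function('m')(-338, Mul(4, -99)), 127231), -237282) = Add(Add(291, 127231), -237282) = Add(127522, -237282) = -109760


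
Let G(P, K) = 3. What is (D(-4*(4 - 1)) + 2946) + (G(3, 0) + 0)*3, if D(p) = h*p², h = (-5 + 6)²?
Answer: 3099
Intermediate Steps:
h = 1 (h = 1² = 1)
D(p) = p² (D(p) = 1*p² = p²)
(D(-4*(4 - 1)) + 2946) + (G(3, 0) + 0)*3 = ((-4*(4 - 1))² + 2946) + (3 + 0)*3 = ((-4*3)² + 2946) + 3*3 = ((-12)² + 2946) + 9 = (144 + 2946) + 9 = 3090 + 9 = 3099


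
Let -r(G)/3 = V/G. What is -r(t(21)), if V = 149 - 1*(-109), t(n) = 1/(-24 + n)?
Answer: -2322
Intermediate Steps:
V = 258 (V = 149 + 109 = 258)
r(G) = -774/G
-r(t(21)) = -(-774)/(1/(-24 + 21)) = -(-774)/(1/(-3)) = -(-774)/(-1/3) = -(-774)*(-3) = -1*2322 = -2322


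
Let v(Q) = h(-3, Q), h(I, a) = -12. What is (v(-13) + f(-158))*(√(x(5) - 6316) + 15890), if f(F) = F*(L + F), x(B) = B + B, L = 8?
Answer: 376402320 + 23688*I*√6306 ≈ 3.764e+8 + 1.8811e+6*I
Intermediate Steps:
x(B) = 2*B
v(Q) = -12
f(F) = F*(8 + F)
(v(-13) + f(-158))*(√(x(5) - 6316) + 15890) = (-12 - 158*(8 - 158))*(√(2*5 - 6316) + 15890) = (-12 - 158*(-150))*(√(10 - 6316) + 15890) = (-12 + 23700)*(√(-6306) + 15890) = 23688*(I*√6306 + 15890) = 23688*(15890 + I*√6306) = 376402320 + 23688*I*√6306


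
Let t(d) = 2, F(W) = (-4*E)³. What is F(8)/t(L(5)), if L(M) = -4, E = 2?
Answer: -256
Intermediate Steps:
F(W) = -512 (F(W) = (-4*2)³ = (-8)³ = -512)
F(8)/t(L(5)) = -512/2 = -512*½ = -256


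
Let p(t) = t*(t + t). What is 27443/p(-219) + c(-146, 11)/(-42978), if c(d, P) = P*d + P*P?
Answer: 110157452/343544643 ≈ 0.32065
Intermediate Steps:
c(d, P) = P² + P*d (c(d, P) = P*d + P² = P² + P*d)
p(t) = 2*t² (p(t) = t*(2*t) = 2*t²)
27443/p(-219) + c(-146, 11)/(-42978) = 27443/((2*(-219)²)) + (11*(11 - 146))/(-42978) = 27443/((2*47961)) + (11*(-135))*(-1/42978) = 27443/95922 - 1485*(-1/42978) = 27443*(1/95922) + 495/14326 = 27443/95922 + 495/14326 = 110157452/343544643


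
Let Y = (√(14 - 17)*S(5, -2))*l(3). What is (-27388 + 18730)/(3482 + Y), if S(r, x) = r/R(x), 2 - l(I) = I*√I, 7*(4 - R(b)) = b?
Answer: 51948*I/(-63 - 20892*I + 14*√3) ≈ -2.4865 - 0.004612*I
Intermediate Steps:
R(b) = 4 - b/7
l(I) = 2 - I^(3/2) (l(I) = 2 - I*√I = 2 - I^(3/2))
S(r, x) = r/(4 - x/7)
Y = 7*I*√3*(2 - 3*√3)/6 (Y = (√(14 - 17)*(-7*5/(-28 - 2)))*(2 - 3^(3/2)) = (√(-3)*(-7*5/(-30)))*(2 - 3*√3) = ((I*√3)*(-7*5*(-1/30)))*(2 - 3*√3) = ((I*√3)*(7/6))*(2 - 3*√3) = (7*I*√3/6)*(2 - 3*√3) = 7*I*√3*(2 - 3*√3)/6 ≈ -6.4585*I)
(-27388 + 18730)/(3482 + Y) = (-27388 + 18730)/(3482 + 7*I*(-9 + 2*√3)/6) = -8658/(3482 + 7*I*(-9 + 2*√3)/6)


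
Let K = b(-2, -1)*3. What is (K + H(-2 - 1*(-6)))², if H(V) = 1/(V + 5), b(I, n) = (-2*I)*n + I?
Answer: 25921/81 ≈ 320.01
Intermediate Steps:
b(I, n) = I - 2*I*n (b(I, n) = -2*I*n + I = I - 2*I*n)
H(V) = 1/(5 + V)
K = -18 (K = -2*(1 - 2*(-1))*3 = -2*(1 + 2)*3 = -2*3*3 = -6*3 = -18)
(K + H(-2 - 1*(-6)))² = (-18 + 1/(5 + (-2 - 1*(-6))))² = (-18 + 1/(5 + (-2 + 6)))² = (-18 + 1/(5 + 4))² = (-18 + 1/9)² = (-18 + ⅑)² = (-161/9)² = 25921/81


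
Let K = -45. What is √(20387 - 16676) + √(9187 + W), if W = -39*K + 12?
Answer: √3711 + √10954 ≈ 165.58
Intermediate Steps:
W = 1767 (W = -39*(-45) + 12 = 1755 + 12 = 1767)
√(20387 - 16676) + √(9187 + W) = √(20387 - 16676) + √(9187 + 1767) = √3711 + √10954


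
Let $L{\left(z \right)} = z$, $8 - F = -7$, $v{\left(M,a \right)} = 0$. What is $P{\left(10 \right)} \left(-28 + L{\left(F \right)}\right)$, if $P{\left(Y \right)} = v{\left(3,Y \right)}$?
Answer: $0$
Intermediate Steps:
$F = 15$ ($F = 8 - -7 = 8 + 7 = 15$)
$P{\left(Y \right)} = 0$
$P{\left(10 \right)} \left(-28 + L{\left(F \right)}\right) = 0 \left(-28 + 15\right) = 0 \left(-13\right) = 0$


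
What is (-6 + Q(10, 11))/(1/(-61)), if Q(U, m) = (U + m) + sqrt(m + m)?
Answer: -915 - 61*sqrt(22) ≈ -1201.1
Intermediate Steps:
Q(U, m) = U + m + sqrt(2)*sqrt(m) (Q(U, m) = (U + m) + sqrt(2*m) = (U + m) + sqrt(2)*sqrt(m) = U + m + sqrt(2)*sqrt(m))
(-6 + Q(10, 11))/(1/(-61)) = (-6 + (10 + 11 + sqrt(2)*sqrt(11)))/(1/(-61)) = (-6 + (10 + 11 + sqrt(22)))/(-1/61) = -61*(-6 + (21 + sqrt(22))) = -61*(15 + sqrt(22)) = -915 - 61*sqrt(22)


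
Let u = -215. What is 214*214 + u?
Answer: 45581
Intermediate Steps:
214*214 + u = 214*214 - 215 = 45796 - 215 = 45581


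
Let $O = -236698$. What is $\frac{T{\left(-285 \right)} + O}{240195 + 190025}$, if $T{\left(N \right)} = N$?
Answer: $- \frac{236983}{430220} \approx -0.55084$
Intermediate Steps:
$\frac{T{\left(-285 \right)} + O}{240195 + 190025} = \frac{-285 - 236698}{240195 + 190025} = - \frac{236983}{430220}$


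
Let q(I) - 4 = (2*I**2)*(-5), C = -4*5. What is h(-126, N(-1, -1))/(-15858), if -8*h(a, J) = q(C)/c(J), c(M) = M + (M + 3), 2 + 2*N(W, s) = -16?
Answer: 37/17620 ≈ 0.0020999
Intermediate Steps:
N(W, s) = -9 (N(W, s) = -1 + (1/2)*(-16) = -1 - 8 = -9)
c(M) = 3 + 2*M (c(M) = M + (3 + M) = 3 + 2*M)
C = -20
q(I) = 4 - 10*I**2 (q(I) = 4 + (2*I**2)*(-5) = 4 - 10*I**2)
h(a, J) = 999/(2*(3 + 2*J)) (h(a, J) = -(4 - 10*(-20)**2)/(8*(3 + 2*J)) = -(4 - 10*400)/(8*(3 + 2*J)) = -(4 - 4000)/(8*(3 + 2*J)) = -(-999)/(2*(3 + 2*J)) = 999/(2*(3 + 2*J)))
h(-126, N(-1, -1))/(-15858) = (999/(2*(3 + 2*(-9))))/(-15858) = (999/(2*(3 - 18)))*(-1/15858) = ((999/2)/(-15))*(-1/15858) = ((999/2)*(-1/15))*(-1/15858) = -333/10*(-1/15858) = 37/17620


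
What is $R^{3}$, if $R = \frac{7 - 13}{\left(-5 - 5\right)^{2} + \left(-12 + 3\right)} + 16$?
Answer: $\frac{3048625000}{753571} \approx 4045.6$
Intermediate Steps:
$R = \frac{1450}{91}$ ($R = - \frac{6}{\left(-10\right)^{2} - 9} + 16 = - \frac{6}{100 - 9} + 16 = - \frac{6}{91} + 16 = \frac{1450}{91} \approx 15.934$)
$R^{3} = \left(\frac{1450}{91}\right)^{3} = \frac{3048625000}{753571}$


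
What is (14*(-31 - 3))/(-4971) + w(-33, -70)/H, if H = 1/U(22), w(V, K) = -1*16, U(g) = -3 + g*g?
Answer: -38256340/4971 ≈ -7695.9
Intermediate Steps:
U(g) = -3 + g²
w(V, K) = -16
H = 1/481 (H = 1/(-3 + 22²) = 1/(-3 + 484) = 1/481 ≈ 0.0020790)
(14*(-31 - 3))/(-4971) + w(-33, -70)/H = (14*(-31 - 3))/(-4971) - 16/1/481 = (14*(-34))*(-1/4971) - 16*481 = -476*(-1/4971) - 7696 = 476/4971 - 7696 = -38256340/4971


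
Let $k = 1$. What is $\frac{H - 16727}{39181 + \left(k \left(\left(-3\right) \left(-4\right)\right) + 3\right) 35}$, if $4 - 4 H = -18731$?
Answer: $- \frac{48173}{158824} \approx -0.30331$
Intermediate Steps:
$H = \frac{18735}{4}$ ($H = 1 - - \frac{18731}{4} = 1 + \frac{18731}{4} = \frac{18735}{4} \approx 4683.8$)
$\frac{H - 16727}{39181 + \left(k \left(\left(-3\right) \left(-4\right)\right) + 3\right) 35} = \frac{\frac{18735}{4} - 16727}{39181 + \left(1 \left(\left(-3\right) \left(-4\right)\right) + 3\right) 35} = - \frac{48173}{4 \left(39181 + \left(1 \cdot 12 + 3\right) 35\right)} = - \frac{48173}{4 \left(39181 + \left(12 + 3\right) 35\right)} = - \frac{48173}{4 \left(39181 + 15 \cdot 35\right)} = - \frac{48173}{4 \left(39181 + 525\right)} = - \frac{48173}{4 \cdot 39706} = \left(- \frac{48173}{4}\right) \frac{1}{39706} = - \frac{48173}{158824}$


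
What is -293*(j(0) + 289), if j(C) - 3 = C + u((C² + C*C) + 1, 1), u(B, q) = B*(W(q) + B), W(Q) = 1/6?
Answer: -515387/6 ≈ -85898.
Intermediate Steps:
W(Q) = ⅙
u(B, q) = B*(⅙ + B)
j(C) = 3 + C + (1 + 2*C²)*(7/6 + 2*C²) (j(C) = 3 + (C + ((C² + C*C) + 1)*(⅙ + ((C² + C*C) + 1))) = 3 + (C + ((C² + C²) + 1)*(⅙ + ((C² + C²) + 1))) = 3 + (C + (2*C² + 1)*(⅙ + (2*C² + 1))) = 3 + (C + (1 + 2*C²)*(⅙ + (1 + 2*C²))) = 3 + (C + (1 + 2*C²)*(7/6 + 2*C²)) = 3 + C + (1 + 2*C²)*(7/6 + 2*C²))
-293*(j(0) + 289) = -293*((25/6 + 0 + 4*0⁴ + (13/3)*0²) + 289) = -293*((25/6 + 0 + 4*0 + (13/3)*0) + 289) = -293*((25/6 + 0 + 0 + 0) + 289) = -293*(25/6 + 289) = -293*1759/6 = -515387/6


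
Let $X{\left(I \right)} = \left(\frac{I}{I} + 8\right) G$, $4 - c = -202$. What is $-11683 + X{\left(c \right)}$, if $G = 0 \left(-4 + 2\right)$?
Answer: $-11683$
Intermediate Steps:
$c = 206$ ($c = 4 - -202 = 4 + 202 = 206$)
$G = 0$ ($G = 0 \left(-2\right) = 0$)
$X{\left(I \right)} = 0$ ($X{\left(I \right)} = \left(\frac{I}{I} + 8\right) 0 = \left(1 + 8\right) 0 = 9 \cdot 0 = 0$)
$-11683 + X{\left(c \right)} = -11683 + 0 = -11683$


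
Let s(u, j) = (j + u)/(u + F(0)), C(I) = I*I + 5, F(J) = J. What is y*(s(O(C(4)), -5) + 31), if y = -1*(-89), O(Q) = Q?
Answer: 59363/21 ≈ 2826.8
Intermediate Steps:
C(I) = 5 + I² (C(I) = I² + 5 = 5 + I²)
s(u, j) = (j + u)/u (s(u, j) = (j + u)/(u + 0) = (j + u)/u)
y = 89
y*(s(O(C(4)), -5) + 31) = 89*((-5 + (5 + 4²))/(5 + 4²) + 31) = 89*((-5 + (5 + 16))/(5 + 16) + 31) = 89*((-5 + 21)/21 + 31) = 89*((1/21)*16 + 31) = 89*(16/21 + 31) = 89*(667/21) = 59363/21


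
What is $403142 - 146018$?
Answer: $257124$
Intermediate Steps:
$403142 - 146018 = 257124$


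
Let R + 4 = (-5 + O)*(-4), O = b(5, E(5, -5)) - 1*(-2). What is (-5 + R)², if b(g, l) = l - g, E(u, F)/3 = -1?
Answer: 1225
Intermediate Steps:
E(u, F) = -3 (E(u, F) = 3*(-1) = -3)
O = -6 (O = (-3 - 1*5) - 1*(-2) = (-3 - 5) + 2 = -8 + 2 = -6)
R = 40 (R = -4 + (-5 - 6)*(-4) = -4 - 11*(-4) = -4 + 44 = 40)
(-5 + R)² = (-5 + 40)² = 35² = 1225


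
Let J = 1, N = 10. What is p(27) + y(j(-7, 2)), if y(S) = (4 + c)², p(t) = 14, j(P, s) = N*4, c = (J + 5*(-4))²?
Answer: 133239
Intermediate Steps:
c = 361 (c = (1 + 5*(-4))² = (1 - 20)² = (-19)² = 361)
j(P, s) = 40 (j(P, s) = 10*4 = 40)
y(S) = 133225 (y(S) = (4 + 361)² = 365² = 133225)
p(27) + y(j(-7, 2)) = 14 + 133225 = 133239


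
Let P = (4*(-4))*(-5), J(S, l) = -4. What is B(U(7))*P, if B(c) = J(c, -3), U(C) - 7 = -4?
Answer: -320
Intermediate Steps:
U(C) = 3 (U(C) = 7 - 4 = 3)
P = 80 (P = -16*(-5) = 80)
B(c) = -4
B(U(7))*P = -4*80 = -320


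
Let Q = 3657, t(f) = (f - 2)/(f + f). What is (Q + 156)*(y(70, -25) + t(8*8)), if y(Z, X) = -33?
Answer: -7934853/64 ≈ -1.2398e+5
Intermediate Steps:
t(f) = (-2 + f)/(2*f) (t(f) = (-2 + f)/((2*f)) = (-2 + f)*(1/(2*f)) = (-2 + f)/(2*f))
(Q + 156)*(y(70, -25) + t(8*8)) = (3657 + 156)*(-33 + (-2 + 8*8)/(2*((8*8)))) = 3813*(-33 + (½)*(-2 + 64)/64) = 3813*(-33 + (½)*(1/64)*62) = 3813*(-33 + 31/64) = 3813*(-2081/64) = -7934853/64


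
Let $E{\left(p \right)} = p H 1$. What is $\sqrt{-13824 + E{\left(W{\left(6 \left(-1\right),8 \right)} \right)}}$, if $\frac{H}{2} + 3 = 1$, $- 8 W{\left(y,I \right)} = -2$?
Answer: $5 i \sqrt{553} \approx 117.58 i$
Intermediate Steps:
$W{\left(y,I \right)} = \frac{1}{4}$ ($W{\left(y,I \right)} = \left(- \frac{1}{8}\right) \left(-2\right) = \frac{1}{4}$)
$H = -4$ ($H = -6 + 2 \cdot 1 = -6 + 2 = -4$)
$E{\left(p \right)} = - 4 p$ ($E{\left(p \right)} = p \left(-4\right) 1 = - 4 p 1 = - 4 p$)
$\sqrt{-13824 + E{\left(W{\left(6 \left(-1\right),8 \right)} \right)}} = \sqrt{-13824 - 1} = \sqrt{-13825} = 5 i \sqrt{553}$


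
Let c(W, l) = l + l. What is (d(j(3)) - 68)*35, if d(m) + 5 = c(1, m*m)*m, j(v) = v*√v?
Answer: -2555 + 5670*√3 ≈ 7265.7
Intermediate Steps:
c(W, l) = 2*l
j(v) = v^(3/2)
d(m) = -5 + 2*m³ (d(m) = -5 + (2*(m*m))*m = -5 + (2*m²)*m = -5 + 2*m³)
(d(j(3)) - 68)*35 = ((-5 + 2*(3^(3/2))³) - 68)*35 = ((-5 + 2*(3*√3)³) - 68)*35 = ((-5 + 2*(81*√3)) - 68)*35 = ((-5 + 162*√3) - 68)*35 = (-73 + 162*√3)*35 = -2555 + 5670*√3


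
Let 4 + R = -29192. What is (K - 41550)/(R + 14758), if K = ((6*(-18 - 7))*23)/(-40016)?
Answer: 831330675/288875504 ≈ 2.8778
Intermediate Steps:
R = -29196 (R = -4 - 29192 = -29196)
K = 1725/20008 (K = ((6*(-25))*23)*(-1/40016) = -150*23*(-1/40016) = -3450*(-1/40016) = 1725/20008 ≈ 0.086215)
(K - 41550)/(R + 14758) = (1725/20008 - 41550)/(-29196 + 14758) = -831330675/20008/(-14438) = -831330675/20008*(-1/14438) = 831330675/288875504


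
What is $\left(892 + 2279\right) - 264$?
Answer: $2907$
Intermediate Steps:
$\left(892 + 2279\right) - 264 = 3171 - 264 = 2907$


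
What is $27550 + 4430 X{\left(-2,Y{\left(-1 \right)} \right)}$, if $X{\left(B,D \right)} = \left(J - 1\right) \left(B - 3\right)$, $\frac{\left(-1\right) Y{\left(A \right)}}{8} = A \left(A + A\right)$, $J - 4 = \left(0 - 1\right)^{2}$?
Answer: $-61050$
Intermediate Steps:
$J = 5$ ($J = 4 + \left(0 - 1\right)^{2} = 4 + \left(-1\right)^{2} = 4 + 1 = 5$)
$Y{\left(A \right)} = - 16 A^{2}$ ($Y{\left(A \right)} = - 8 A \left(A + A\right) = - 8 A 2 A = - 8 \cdot 2 A^{2} = - 16 A^{2}$)
$X{\left(B,D \right)} = -12 + 4 B$ ($X{\left(B,D \right)} = \left(5 - 1\right) \left(B - 3\right) = 4 \left(-3 + B\right) = -12 + 4 B$)
$27550 + 4430 X{\left(-2,Y{\left(-1 \right)} \right)} = 27550 + 4430 \left(-12 + 4 \left(-2\right)\right) = 27550 + 4430 \left(-12 - 8\right) = 27550 + 4430 \left(-20\right) = 27550 - 88600 = -61050$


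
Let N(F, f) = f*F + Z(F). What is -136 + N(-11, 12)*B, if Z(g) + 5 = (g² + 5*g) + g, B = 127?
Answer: -10550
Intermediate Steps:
Z(g) = -5 + g² + 6*g (Z(g) = -5 + ((g² + 5*g) + g) = -5 + (g² + 6*g) = -5 + g² + 6*g)
N(F, f) = -5 + F² + 6*F + F*f (N(F, f) = f*F + (-5 + F² + 6*F) = F*f + (-5 + F² + 6*F) = -5 + F² + 6*F + F*f)
-136 + N(-11, 12)*B = -136 + (-5 + (-11)² + 6*(-11) - 11*12)*127 = -136 + (-5 + 121 - 66 - 132)*127 = -136 - 82*127 = -136 - 10414 = -10550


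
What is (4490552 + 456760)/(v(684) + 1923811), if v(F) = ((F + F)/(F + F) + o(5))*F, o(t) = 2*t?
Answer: 4947312/1931335 ≈ 2.5616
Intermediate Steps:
v(F) = 11*F (v(F) = ((F + F)/(F + F) + 2*5)*F = ((2*F)/((2*F)) + 10)*F = ((2*F)*(1/(2*F)) + 10)*F = (1 + 10)*F = 11*F)
(4490552 + 456760)/(v(684) + 1923811) = (4490552 + 456760)/(11*684 + 1923811) = 4947312/(7524 + 1923811) = 4947312/1931335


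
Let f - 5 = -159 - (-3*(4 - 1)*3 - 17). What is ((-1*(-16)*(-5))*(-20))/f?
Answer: -160/11 ≈ -14.545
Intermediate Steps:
f = -110 (f = 5 + (-159 - (-3*(4 - 1)*3 - 17)) = 5 + (-159 - (-3*3*3 - 17)) = 5 + (-159 - (-9*3 - 17)) = 5 + (-159 - (-27 - 17)) = 5 + (-159 - 1*(-44)) = 5 + (-159 + 44) = 5 - 115 = -110)
((-1*(-16)*(-5))*(-20))/f = ((-1*(-16)*(-5))*(-20))/(-110) = ((16*(-5))*(-20))*(-1/110) = -80*(-20)*(-1/110) = 1600*(-1/110) = -160/11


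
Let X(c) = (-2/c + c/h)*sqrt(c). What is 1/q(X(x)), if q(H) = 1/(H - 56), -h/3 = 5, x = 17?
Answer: -56 - 319*sqrt(17)/255 ≈ -61.158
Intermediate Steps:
h = -15 (h = -3*5 = -15)
X(c) = sqrt(c)*(-2/c - c/15) (X(c) = (-2/c + c/(-15))*sqrt(c) = (-2/c + c*(-1/15))*sqrt(c) = (-2/c - c/15)*sqrt(c) = sqrt(c)*(-2/c - c/15))
q(H) = 1/(-56 + H)
1/q(X(x)) = 1/(1/(-56 + (-30 - 1*17**2)/(15*sqrt(17)))) = 1/(1/(-56 + (sqrt(17)/17)*(-30 - 1*289)/15)) = 1/(1/(-56 + (sqrt(17)/17)*(-30 - 289)/15)) = 1/(1/(-56 + (1/15)*(sqrt(17)/17)*(-319))) = 1/(1/(-56 - 319*sqrt(17)/255)) = -56 - 319*sqrt(17)/255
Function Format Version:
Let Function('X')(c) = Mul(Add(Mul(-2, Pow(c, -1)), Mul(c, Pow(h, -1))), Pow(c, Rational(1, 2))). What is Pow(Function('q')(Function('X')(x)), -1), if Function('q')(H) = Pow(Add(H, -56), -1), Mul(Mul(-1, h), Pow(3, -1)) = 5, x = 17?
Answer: Add(-56, Mul(Rational(-319, 255), Pow(17, Rational(1, 2)))) ≈ -61.158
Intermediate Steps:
h = -15 (h = Mul(-3, 5) = -15)
Function('X')(c) = Mul(Pow(c, Rational(1, 2)), Add(Mul(-2, Pow(c, -1)), Mul(Rational(-1, 15), c))) (Function('X')(c) = Mul(Add(Mul(-2, Pow(c, -1)), Mul(c, Pow(-15, -1))), Pow(c, Rational(1, 2))) = Mul(Add(Mul(-2, Pow(c, -1)), Mul(c, Rational(-1, 15))), Pow(c, Rational(1, 2))) = Mul(Add(Mul(-2, Pow(c, -1)), Mul(Rational(-1, 15), c)), Pow(c, Rational(1, 2))) = Mul(Pow(c, Rational(1, 2)), Add(Mul(-2, Pow(c, -1)), Mul(Rational(-1, 15), c))))
Function('q')(H) = Pow(Add(-56, H), -1)
Pow(Function('q')(Function('X')(x)), -1) = Pow(Pow(Add(-56, Mul(Rational(1, 15), Pow(17, Rational(-1, 2)), Add(-30, Mul(-1, Pow(17, 2))))), -1), -1) = Pow(Pow(Add(-56, Mul(Rational(1, 15), Mul(Rational(1, 17), Pow(17, Rational(1, 2))), Add(-30, Mul(-1, 289)))), -1), -1) = Pow(Pow(Add(-56, Mul(Rational(1, 15), Mul(Rational(1, 17), Pow(17, Rational(1, 2))), Add(-30, -289))), -1), -1) = Pow(Pow(Add(-56, Mul(Rational(1, 15), Mul(Rational(1, 17), Pow(17, Rational(1, 2))), -319)), -1), -1) = Pow(Pow(Add(-56, Mul(Rational(-319, 255), Pow(17, Rational(1, 2)))), -1), -1) = Add(-56, Mul(Rational(-319, 255), Pow(17, Rational(1, 2))))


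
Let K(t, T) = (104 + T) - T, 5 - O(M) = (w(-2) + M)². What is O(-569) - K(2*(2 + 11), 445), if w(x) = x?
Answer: -326140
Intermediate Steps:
O(M) = 5 - (-2 + M)²
K(t, T) = 104
O(-569) - K(2*(2 + 11), 445) = (5 - (-2 - 569)²) - 1*104 = (5 - 1*(-571)²) - 104 = (5 - 1*326041) - 104 = (5 - 326041) - 104 = -326036 - 104 = -326140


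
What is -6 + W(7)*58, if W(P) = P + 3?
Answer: 574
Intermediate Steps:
W(P) = 3 + P
-6 + W(7)*58 = -6 + (3 + 7)*58 = -6 + 10*58 = -6 + 580 = 574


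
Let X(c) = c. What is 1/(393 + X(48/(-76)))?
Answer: 19/7455 ≈ 0.0025486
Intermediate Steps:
1/(393 + X(48/(-76))) = 1/(393 + 48/(-76)) = 1/(393 + 48*(-1/76)) = 1/(393 - 12/19) = 1/(7455/19) = 19/7455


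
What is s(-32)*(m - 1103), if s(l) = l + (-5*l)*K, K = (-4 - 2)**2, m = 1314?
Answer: 1208608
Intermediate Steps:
K = 36 (K = (-6)**2 = 36)
s(l) = -179*l (s(l) = l - 5*l*36 = l - 180*l = -179*l)
s(-32)*(m - 1103) = (-179*(-32))*(1314 - 1103) = 5728*211 = 1208608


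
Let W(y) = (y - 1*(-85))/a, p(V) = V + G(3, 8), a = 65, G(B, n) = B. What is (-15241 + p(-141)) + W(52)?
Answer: -999498/65 ≈ -15377.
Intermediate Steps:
p(V) = 3 + V (p(V) = V + 3 = 3 + V)
W(y) = 17/13 + y/65 (W(y) = (y - 1*(-85))/65 = (y + 85)*(1/65) = (85 + y)*(1/65) = 17/13 + y/65)
(-15241 + p(-141)) + W(52) = (-15241 + (3 - 141)) + (17/13 + (1/65)*52) = (-15241 - 138) + (17/13 + ⅘) = -15379 + 137/65 = -999498/65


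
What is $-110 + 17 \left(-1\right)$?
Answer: $-127$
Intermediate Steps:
$-110 + 17 \left(-1\right) = -110 - 17 = -127$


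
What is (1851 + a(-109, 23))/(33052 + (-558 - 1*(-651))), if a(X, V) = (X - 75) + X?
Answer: 1558/33145 ≈ 0.047006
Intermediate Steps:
a(X, V) = -75 + 2*X (a(X, V) = (-75 + X) + X = -75 + 2*X)
(1851 + a(-109, 23))/(33052 + (-558 - 1*(-651))) = (1851 + (-75 + 2*(-109)))/(33052 + (-558 - 1*(-651))) = (1851 + (-75 - 218))/(33052 + (-558 + 651)) = (1851 - 293)/(33052 + 93) = 1558/33145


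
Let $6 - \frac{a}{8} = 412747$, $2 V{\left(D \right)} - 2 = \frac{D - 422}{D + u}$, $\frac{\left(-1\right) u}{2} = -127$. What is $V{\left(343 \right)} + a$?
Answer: $- \frac{3942500917}{1194} \approx -3.3019 \cdot 10^{6}$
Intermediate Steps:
$u = 254$ ($u = \left(-2\right) \left(-127\right) = 254$)
$V{\left(D \right)} = 1 + \frac{-422 + D}{2 \left(254 + D\right)}$ ($V{\left(D \right)} = 1 + \frac{\left(D - 422\right) \frac{1}{D + 254}}{2} = 1 + \frac{\left(-422 + D\right) \frac{1}{254 + D}}{2} = 1 + \frac{\frac{1}{254 + D} \left(-422 + D\right)}{2} = 1 + \frac{-422 + D}{2 \left(254 + D\right)}$)
$a = -3301928$ ($a = 48 - 3301976 = -3301928$)
$V{\left(343 \right)} + a = \frac{86 + 3 \cdot 343}{2 \left(254 + 343\right)} - 3301928 = \frac{86 + 1029}{2 \cdot 597} - 3301928 = \frac{1}{2} \cdot \frac{1}{597} \cdot 1115 - 3301928 = \frac{1115}{1194} - 3301928 = - \frac{3942500917}{1194}$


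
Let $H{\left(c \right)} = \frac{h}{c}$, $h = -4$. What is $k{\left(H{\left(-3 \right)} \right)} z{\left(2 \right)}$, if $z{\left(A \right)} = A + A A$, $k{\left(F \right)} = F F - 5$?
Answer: $- \frac{58}{3} \approx -19.333$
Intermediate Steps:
$H{\left(c \right)} = - \frac{4}{c}$
$k{\left(F \right)} = -5 + F^{2}$ ($k{\left(F \right)} = F^{2} - 5 = -5 + F^{2}$)
$z{\left(A \right)} = A + A^{2}$
$k{\left(H{\left(-3 \right)} \right)} z{\left(2 \right)} = \left(-5 + \left(- \frac{4}{-3}\right)^{2}\right) 2 \left(1 + 2\right) = \left(-5 + \left(\left(-4\right) \left(- \frac{1}{3}\right)\right)^{2}\right) 2 \cdot 3 = \left(-5 + \left(\frac{4}{3}\right)^{2}\right) 6 = \left(-5 + \frac{16}{9}\right) 6 = \left(- \frac{29}{9}\right) 6 = - \frac{58}{3}$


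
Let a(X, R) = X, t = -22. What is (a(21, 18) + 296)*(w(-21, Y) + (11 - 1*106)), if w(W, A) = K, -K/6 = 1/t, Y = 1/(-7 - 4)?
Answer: -330314/11 ≈ -30029.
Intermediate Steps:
Y = -1/11 (Y = 1/(-11) = -1/11 ≈ -0.090909)
K = 3/11 (K = -6/(-22) = -6*(-1/22) = 3/11 ≈ 0.27273)
w(W, A) = 3/11
(a(21, 18) + 296)*(w(-21, Y) + (11 - 1*106)) = (21 + 296)*(3/11 + (11 - 1*106)) = 317*(3/11 + (11 - 106)) = 317*(3/11 - 95) = 317*(-1042/11) = -330314/11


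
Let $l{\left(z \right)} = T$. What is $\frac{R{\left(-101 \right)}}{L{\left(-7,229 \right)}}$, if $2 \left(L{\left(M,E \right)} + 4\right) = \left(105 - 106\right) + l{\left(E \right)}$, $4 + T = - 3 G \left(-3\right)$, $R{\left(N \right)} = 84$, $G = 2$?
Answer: $\frac{168}{5} \approx 33.6$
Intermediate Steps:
$T = 14$ ($T = -4 + \left(-3\right) 2 \left(-3\right) = -4 - -18 = -4 + 18 = 14$)
$l{\left(z \right)} = 14$
$L{\left(M,E \right)} = \frac{5}{2}$ ($L{\left(M,E \right)} = -4 + \frac{\left(105 - 106\right) + 14}{2} = -4 + \frac{-1 + 14}{2} = -4 + \frac{1}{2} \cdot 13 = -4 + \frac{13}{2} = \frac{5}{2}$)
$\frac{R{\left(-101 \right)}}{L{\left(-7,229 \right)}} = \frac{84}{\frac{5}{2}} = 84 \cdot \frac{2}{5} = \frac{168}{5}$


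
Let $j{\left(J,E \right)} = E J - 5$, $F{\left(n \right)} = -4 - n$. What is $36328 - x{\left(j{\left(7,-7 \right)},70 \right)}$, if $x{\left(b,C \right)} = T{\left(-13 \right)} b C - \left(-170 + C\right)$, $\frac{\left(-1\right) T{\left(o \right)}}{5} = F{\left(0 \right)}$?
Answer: $111828$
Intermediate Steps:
$T{\left(o \right)} = 20$ ($T{\left(o \right)} = - 5 \left(-4 - 0\right) = - 5 \left(-4 + 0\right) = \left(-5\right) \left(-4\right) = 20$)
$j{\left(J,E \right)} = -5 + E J$
$x{\left(b,C \right)} = 170 - C + 20 C b$ ($x{\left(b,C \right)} = 20 b C - \left(-170 + C\right) = 20 C b - \left(-170 + C\right) = 170 - C + 20 C b$)
$36328 - x{\left(j{\left(7,-7 \right)},70 \right)} = 36328 - \left(170 - 70 + 20 \cdot 70 \left(-5 - 49\right)\right) = 36328 - \left(170 - 70 + 20 \cdot 70 \left(-54\right)\right) = 36328 - \left(170 - 70 - 75600\right) = 36328 - -75500 = 36328 + 75500 = 111828$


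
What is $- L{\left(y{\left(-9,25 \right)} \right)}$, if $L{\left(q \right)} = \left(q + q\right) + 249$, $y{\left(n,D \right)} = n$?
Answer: $-231$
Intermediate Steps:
$L{\left(q \right)} = 249 + 2 q$ ($L{\left(q \right)} = 2 q + 249 = 249 + 2 q$)
$- L{\left(y{\left(-9,25 \right)} \right)} = - (249 + 2 \left(-9\right)) = - (249 - 18) = \left(-1\right) 231 = -231$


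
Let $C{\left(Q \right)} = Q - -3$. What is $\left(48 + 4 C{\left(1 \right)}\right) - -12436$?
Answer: $12500$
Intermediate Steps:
$C{\left(Q \right)} = 3 + Q$ ($C{\left(Q \right)} = Q + 3 = 3 + Q$)
$\left(48 + 4 C{\left(1 \right)}\right) - -12436 = \left(48 + 4 \left(3 + 1\right)\right) - -12436 = \left(48 + 4 \cdot 4\right) + 12436 = \left(48 + 16\right) + 12436 = 64 + 12436 = 12500$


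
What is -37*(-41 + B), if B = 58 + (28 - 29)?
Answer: -592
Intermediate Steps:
B = 57 (B = 58 - 1 = 57)
-37*(-41 + B) = -37*(-41 + 57) = -37*16 = -592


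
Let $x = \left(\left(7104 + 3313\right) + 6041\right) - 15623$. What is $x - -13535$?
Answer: $14370$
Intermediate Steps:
$x = 835$ ($x = \left(10417 + 6041\right) - 15623 = 16458 - 15623 = 835$)
$x - -13535 = 835 - -13535 = 835 + 13535 = 14370$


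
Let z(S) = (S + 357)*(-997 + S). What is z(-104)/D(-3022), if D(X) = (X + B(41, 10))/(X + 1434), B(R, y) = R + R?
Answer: -36861847/245 ≈ -1.5046e+5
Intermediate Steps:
B(R, y) = 2*R
z(S) = (-997 + S)*(357 + S) (z(S) = (357 + S)*(-997 + S) = (-997 + S)*(357 + S))
D(X) = (82 + X)/(1434 + X) (D(X) = (X + 2*41)/(X + 1434) = (X + 82)/(1434 + X) = (82 + X)/(1434 + X))
z(-104)/D(-3022) = (-355929 + (-104)² - 640*(-104))/(((82 - 3022)/(1434 - 3022))) = (-355929 + 10816 + 66560)/((-2940/(-1588))) = -278553/((-1/1588*(-2940))) = -278553/735/397 = -278553*397/735 = -36861847/245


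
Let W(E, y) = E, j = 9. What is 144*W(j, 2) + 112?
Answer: 1408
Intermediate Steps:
144*W(j, 2) + 112 = 144*9 + 112 = 1296 + 112 = 1408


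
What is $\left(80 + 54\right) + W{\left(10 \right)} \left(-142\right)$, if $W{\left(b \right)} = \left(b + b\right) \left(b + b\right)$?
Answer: $-56666$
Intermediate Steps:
$W{\left(b \right)} = 4 b^{2}$ ($W{\left(b \right)} = 2 b 2 b = 4 b^{2}$)
$\left(80 + 54\right) + W{\left(10 \right)} \left(-142\right) = \left(80 + 54\right) + 4 \cdot 10^{2} \left(-142\right) = 134 + 4 \cdot 100 \left(-142\right) = 134 + 400 \left(-142\right) = 134 - 56800 = -56666$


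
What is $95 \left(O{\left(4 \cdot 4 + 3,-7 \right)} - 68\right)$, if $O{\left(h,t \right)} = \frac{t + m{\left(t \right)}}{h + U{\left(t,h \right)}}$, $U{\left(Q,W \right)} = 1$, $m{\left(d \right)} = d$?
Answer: $- \frac{13053}{2} \approx -6526.5$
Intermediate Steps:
$O{\left(h,t \right)} = \frac{2 t}{1 + h}$ ($O{\left(h,t \right)} = \frac{t + t}{h + 1} = \frac{2 t}{1 + h}$)
$95 \left(O{\left(4 \cdot 4 + 3,-7 \right)} - 68\right) = 95 \left(2 \left(-7\right) \frac{1}{1 + \left(4 \cdot 4 + 3\right)} - 68\right) = 95 \left(2 \left(-7\right) \frac{1}{1 + \left(16 + 3\right)} - 68\right) = 95 \left(2 \left(-7\right) \frac{1}{1 + 19} - 68\right) = 95 \left(2 \left(-7\right) \frac{1}{20} - 68\right) = 95 \left(- \frac{7}{10} - 68\right) = 95 \left(- \frac{687}{10}\right) = - \frac{13053}{2}$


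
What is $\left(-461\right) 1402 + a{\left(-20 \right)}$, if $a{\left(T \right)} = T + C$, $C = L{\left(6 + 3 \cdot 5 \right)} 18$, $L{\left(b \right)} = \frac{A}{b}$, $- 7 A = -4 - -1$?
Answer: $- \frac{31670740}{49} \approx -6.4634 \cdot 10^{5}$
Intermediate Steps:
$A = \frac{3}{7}$ ($A = - \frac{-4 - -1}{7} = - \frac{-4 + 1}{7} = \left(- \frac{1}{7}\right) \left(-3\right) = \frac{3}{7} \approx 0.42857$)
$L{\left(b \right)} = \frac{3}{7 b}$
$C = \frac{18}{49}$ ($C = \frac{3}{7 \left(6 + 3 \cdot 5\right)} 18 = \frac{3}{7 \left(6 + 15\right)} 18 = \frac{3}{7 \cdot 21} \cdot 18 = \frac{3}{7} \cdot \frac{1}{21} \cdot 18 = \frac{1}{49} \cdot 18 = \frac{18}{49} \approx 0.36735$)
$a{\left(T \right)} = \frac{18}{49} + T$ ($a{\left(T \right)} = T + \frac{18}{49} = \frac{18}{49} + T$)
$\left(-461\right) 1402 + a{\left(-20 \right)} = \left(-461\right) 1402 + \left(\frac{18}{49} - 20\right) = -646322 - \frac{962}{49} = - \frac{31670740}{49}$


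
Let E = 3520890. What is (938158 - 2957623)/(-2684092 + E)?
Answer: -2019465/836798 ≈ -2.4133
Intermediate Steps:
(938158 - 2957623)/(-2684092 + E) = (938158 - 2957623)/(-2684092 + 3520890) = -2019465/836798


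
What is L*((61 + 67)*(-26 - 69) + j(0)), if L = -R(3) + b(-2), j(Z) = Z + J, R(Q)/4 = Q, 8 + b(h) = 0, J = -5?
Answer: 243300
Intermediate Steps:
b(h) = -8 (b(h) = -8 + 0 = -8)
R(Q) = 4*Q
j(Z) = -5 + Z (j(Z) = Z - 5 = -5 + Z)
L = -20 (L = -4*3 - 8 = -1*12 - 8 = -12 - 8 = -20)
L*((61 + 67)*(-26 - 69) + j(0)) = -20*((61 + 67)*(-26 - 69) + (-5 + 0)) = -20*(128*(-95) - 5) = -20*(-12160 - 5) = -20*(-12165) = 243300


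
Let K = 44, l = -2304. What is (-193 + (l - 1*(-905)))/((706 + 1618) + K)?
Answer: -199/296 ≈ -0.67230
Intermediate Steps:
(-193 + (l - 1*(-905)))/((706 + 1618) + K) = (-193 + (-2304 - 1*(-905)))/((706 + 1618) + 44) = (-193 + (-2304 + 905))/(2324 + 44) = (-193 - 1399)/2368 = -1592*1/2368 = -199/296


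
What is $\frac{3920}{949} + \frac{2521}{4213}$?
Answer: $\frac{18907389}{3998137} \approx 4.729$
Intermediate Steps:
$\frac{3920}{949} + \frac{2521}{4213} = \frac{18907389}{3998137}$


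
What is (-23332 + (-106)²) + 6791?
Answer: -5305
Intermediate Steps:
(-23332 + (-106)²) + 6791 = (-23332 + 11236) + 6791 = -12096 + 6791 = -5305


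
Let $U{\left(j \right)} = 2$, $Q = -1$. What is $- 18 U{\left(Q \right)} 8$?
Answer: $-288$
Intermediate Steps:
$- 18 U{\left(Q \right)} 8 = \left(-18\right) 2 \cdot 8 = \left(-36\right) 8 = -288$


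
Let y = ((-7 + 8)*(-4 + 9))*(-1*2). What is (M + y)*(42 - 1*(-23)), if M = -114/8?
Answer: -6305/4 ≈ -1576.3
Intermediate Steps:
M = -57/4 (M = -114*1/8 = -57/4 ≈ -14.250)
y = -10 (y = (1*5)*(-2) = 5*(-2) = -10)
(M + y)*(42 - 1*(-23)) = (-57/4 - 10)*(42 - 1*(-23)) = -97*(42 + 23)/4 = -97/4*65 = -6305/4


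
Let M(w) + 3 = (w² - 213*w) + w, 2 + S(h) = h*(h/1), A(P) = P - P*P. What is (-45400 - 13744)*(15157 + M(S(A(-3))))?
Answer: -308376816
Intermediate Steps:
A(P) = P - P²
S(h) = -2 + h² (S(h) = -2 + h*(h/1) = -2 + h*(h*1) = -2 + h*h = -2 + h²)
M(w) = -3 + w² - 212*w (M(w) = -3 + ((w² - 213*w) + w) = -3 + (w² - 212*w) = -3 + w² - 212*w)
(-45400 - 13744)*(15157 + M(S(A(-3)))) = (-45400 - 13744)*(15157 + (-3 + (-2 + (-3*(1 - 1*(-3)))²)² - 212*(-2 + (-3*(1 - 1*(-3)))²))) = -59144*(15157 + (-3 + (-2 + (-3*(1 + 3))²)² - 212*(-2 + (-3*(1 + 3))²))) = -59144*(15157 + (-3 + (-2 + (-3*4)²)² - 212*(-2 + (-3*4)²))) = -59144*(15157 + (-3 + (-2 + (-12)²)² - 212*(-2 + (-12)²))) = -59144*(15157 + (-3 + (-2 + 144)² - 212*(-2 + 144))) = -59144*(15157 + (-3 + 142² - 212*142)) = -59144*(15157 + (-3 + 20164 - 30104)) = -59144*(15157 - 9943) = -59144*5214 = -308376816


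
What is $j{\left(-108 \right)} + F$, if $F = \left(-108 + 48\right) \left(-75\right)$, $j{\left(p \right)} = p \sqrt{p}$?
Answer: $4500 - 648 i \sqrt{3} \approx 4500.0 - 1122.4 i$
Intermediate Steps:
$j{\left(p \right)} = p^{\frac{3}{2}}$
$F = 4500$ ($F = \left(-60\right) \left(-75\right) = 4500$)
$j{\left(-108 \right)} + F = \left(-108\right)^{\frac{3}{2}} + 4500 = - 648 i \sqrt{3} + 4500 = 4500 - 648 i \sqrt{3}$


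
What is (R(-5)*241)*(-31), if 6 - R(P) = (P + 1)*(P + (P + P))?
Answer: 403434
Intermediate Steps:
R(P) = 6 - 3*P*(1 + P) (R(P) = 6 - (P + 1)*(P + (P + P)) = 6 - (1 + P)*(P + 2*P) = 6 - (1 + P)*3*P = 6 - 3*P*(1 + P))
(R(-5)*241)*(-31) = ((6 - 3*(-5) - 3*(-5)²)*241)*(-31) = ((6 + 15 - 3*25)*241)*(-31) = ((6 + 15 - 75)*241)*(-31) = -54*241*(-31) = -13014*(-31) = 403434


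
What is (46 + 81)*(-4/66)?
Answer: -254/33 ≈ -7.6970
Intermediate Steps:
(46 + 81)*(-4/66) = 127*(-4*1/66) = 127*(-2/33) = -254/33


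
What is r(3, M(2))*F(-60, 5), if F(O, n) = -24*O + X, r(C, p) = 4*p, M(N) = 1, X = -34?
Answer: 5624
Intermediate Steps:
F(O, n) = -34 - 24*O (F(O, n) = -24*O - 34 = -34 - 24*O)
r(3, M(2))*F(-60, 5) = (4*1)*(-34 - 24*(-60)) = 4*(-34 + 1440) = 4*1406 = 5624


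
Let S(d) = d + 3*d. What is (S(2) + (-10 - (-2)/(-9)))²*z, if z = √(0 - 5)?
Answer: 400*I*√5/81 ≈ 11.042*I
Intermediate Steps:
S(d) = 4*d
z = I*√5 (z = √(-5) = I*√5 ≈ 2.2361*I)
(S(2) + (-10 - (-2)/(-9)))²*z = (4*2 + (-10 - (-2)/(-9)))²*(I*√5) = (8 + (-10 - (-2)*(-1)/9))²*(I*√5) = (8 + (-10 - 1*2/9))²*(I*√5) = (8 + (-10 - 2/9))²*(I*√5) = (8 - 92/9)²*(I*√5) = (-20/9)²*(I*√5) = 400*(I*√5)/81 = 400*I*√5/81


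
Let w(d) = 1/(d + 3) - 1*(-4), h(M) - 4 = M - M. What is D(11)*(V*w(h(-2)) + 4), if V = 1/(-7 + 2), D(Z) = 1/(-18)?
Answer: -37/210 ≈ -0.17619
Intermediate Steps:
h(M) = 4 (h(M) = 4 + (M - M) = 4 + 0 = 4)
w(d) = 4 + 1/(3 + d) (w(d) = 1/(3 + d) + 4 = 4 + 1/(3 + d))
D(Z) = -1/18
V = -1/5 (V = 1/(-5) = -1/5 ≈ -0.20000)
D(11)*(V*w(h(-2)) + 4) = -(-(13 + 4*4)/(5*(3 + 4)) + 4)/18 = -(-(13 + 16)/(5*7) + 4)/18 = -(-29/35 + 4)/18 = -1/18*111/35 = -37/210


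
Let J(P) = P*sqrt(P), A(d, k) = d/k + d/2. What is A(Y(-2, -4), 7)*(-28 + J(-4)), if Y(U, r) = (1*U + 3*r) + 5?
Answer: 162 + 324*I/7 ≈ 162.0 + 46.286*I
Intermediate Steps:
Y(U, r) = 5 + U + 3*r (Y(U, r) = (U + 3*r) + 5 = 5 + U + 3*r)
A(d, k) = d/2 + d/k (A(d, k) = d/k + d*(1/2) = d/k + d/2 = d/2 + d/k)
J(P) = P**(3/2)
A(Y(-2, -4), 7)*(-28 + J(-4)) = ((5 - 2 + 3*(-4))/2 + (5 - 2 + 3*(-4))/7)*(-28 + (-4)**(3/2)) = ((5 - 2 - 12)/2 + (5 - 2 - 12)*(1/7))*(-28 - 8*I) = ((1/2)*(-9) - 9*1/7)*(-28 - 8*I) = (-9/2 - 9/7)*(-28 - 8*I) = -81*(-28 - 8*I)/14 = 162 + 324*I/7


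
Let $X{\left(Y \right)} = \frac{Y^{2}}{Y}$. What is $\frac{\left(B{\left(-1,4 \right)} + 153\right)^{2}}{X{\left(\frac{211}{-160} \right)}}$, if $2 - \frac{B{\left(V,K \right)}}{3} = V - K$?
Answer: $- \frac{4844160}{211} \approx -22958.0$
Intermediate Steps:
$B{\left(V,K \right)} = 6 - 3 V + 3 K$ ($B{\left(V,K \right)} = 6 - 3 \left(V - K\right) = 6 + \left(- 3 V + 3 K\right) = 6 - 3 V + 3 K$)
$X{\left(Y \right)} = Y$
$\frac{\left(B{\left(-1,4 \right)} + 153\right)^{2}}{X{\left(\frac{211}{-160} \right)}} = \frac{\left(\left(6 - -3 + 3 \cdot 4\right) + 153\right)^{2}}{211 \frac{1}{-160}} = \frac{\left(\left(6 + 3 + 12\right) + 153\right)^{2}}{211 \left(- \frac{1}{160}\right)} = \frac{\left(21 + 153\right)^{2}}{- \frac{211}{160}} = 174^{2} \left(- \frac{160}{211}\right) = 30276 \left(- \frac{160}{211}\right) = - \frac{4844160}{211}$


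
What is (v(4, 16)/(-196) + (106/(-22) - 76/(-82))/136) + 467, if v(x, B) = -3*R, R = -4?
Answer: 1403281685/3005464 ≈ 466.91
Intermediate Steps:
v(x, B) = 12 (v(x, B) = -3*(-4) = 12)
(v(4, 16)/(-196) + (106/(-22) - 76/(-82))/136) + 467 = (12/(-196) + (106/(-22) - 76/(-82))/136) + 467 = (12*(-1/196) + (106*(-1/22) - 76*(-1/82))*(1/136)) + 467 = (-3/49 + (-53/11 + 38/41)*(1/136)) + 467 = (-3/49 - 1755/451*1/136) + 467 = (-3/49 - 1755/61336) + 467 = -270003/3005464 + 467 = 1403281685/3005464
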